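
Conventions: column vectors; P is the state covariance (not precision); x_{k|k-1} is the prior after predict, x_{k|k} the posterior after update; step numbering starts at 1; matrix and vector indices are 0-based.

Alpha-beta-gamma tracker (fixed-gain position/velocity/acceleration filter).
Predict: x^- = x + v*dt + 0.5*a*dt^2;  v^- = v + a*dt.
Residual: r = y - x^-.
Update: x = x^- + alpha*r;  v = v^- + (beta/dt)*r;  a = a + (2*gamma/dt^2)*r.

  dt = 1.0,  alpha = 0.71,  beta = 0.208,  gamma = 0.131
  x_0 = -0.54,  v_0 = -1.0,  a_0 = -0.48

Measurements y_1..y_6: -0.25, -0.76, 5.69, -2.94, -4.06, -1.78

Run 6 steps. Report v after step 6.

step 1: x_pred=-1.7800  r=1.5300  x^+=-0.6937  v^+=-1.1618  a^+=-0.0791
step 2: x_pred=-1.8950  r=1.1350  x^+=-1.0892  v^+=-1.0048  a^+=0.2182
step 3: x_pred=-1.9849  r=7.6749  x^+=3.4643  v^+=0.8098  a^+=2.2290
step 4: x_pred=5.3886  r=-8.3286  x^+=-0.5247  v^+=1.3065  a^+=0.0470
step 5: x_pred=0.8053  r=-4.8653  x^+=-2.6491  v^+=0.3415  a^+=-1.2277
step 6: x_pred=-2.9215  r=1.1415  x^+=-2.1110  v^+=-0.6488  a^+=-0.9287

v_post = -0.6488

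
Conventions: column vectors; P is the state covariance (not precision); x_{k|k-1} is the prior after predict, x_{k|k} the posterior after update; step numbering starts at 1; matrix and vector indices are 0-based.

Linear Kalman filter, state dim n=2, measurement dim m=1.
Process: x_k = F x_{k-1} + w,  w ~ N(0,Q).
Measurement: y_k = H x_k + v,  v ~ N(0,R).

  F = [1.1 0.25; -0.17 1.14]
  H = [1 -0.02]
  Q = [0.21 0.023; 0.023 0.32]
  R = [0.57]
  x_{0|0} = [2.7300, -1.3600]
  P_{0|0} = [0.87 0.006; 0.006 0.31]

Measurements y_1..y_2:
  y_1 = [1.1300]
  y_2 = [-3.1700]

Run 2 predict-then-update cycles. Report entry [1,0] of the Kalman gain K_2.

K[1,0] = 0.1013

step 1: x^-=[2.6630, -2.0145]  P^-=[1.2854 -0.0441; -0.0441 0.7457]  S=[1.8574]  K=[0.6925; -0.0318]  nu=[-1.5733]  x^+=[1.5735, -1.9645]  P^+=[0.3947 -0.0032; -0.0032 0.7438]
step 2: x^-=[1.2397, -2.5071]  P^-=[0.7322 0.1573; 0.1573 1.2993]  S=[1.2965]  K=[0.5624; 0.1013]  nu=[-4.4599]  x^+=[-1.2684, -2.9587]  P^+=[0.3222 0.0834; 0.0834 1.2860]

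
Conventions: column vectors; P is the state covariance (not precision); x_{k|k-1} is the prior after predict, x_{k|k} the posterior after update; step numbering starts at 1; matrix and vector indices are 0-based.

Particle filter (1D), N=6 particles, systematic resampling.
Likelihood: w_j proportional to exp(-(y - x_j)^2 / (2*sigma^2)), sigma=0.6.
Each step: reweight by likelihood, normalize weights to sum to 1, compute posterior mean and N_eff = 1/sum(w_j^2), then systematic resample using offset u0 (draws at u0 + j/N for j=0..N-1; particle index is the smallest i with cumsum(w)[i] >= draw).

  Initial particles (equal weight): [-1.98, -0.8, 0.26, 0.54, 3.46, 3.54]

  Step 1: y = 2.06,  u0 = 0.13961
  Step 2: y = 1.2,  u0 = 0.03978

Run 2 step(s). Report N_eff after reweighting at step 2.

N_eff = 2.0097

step 1: w=[0.0000, 0.0001, 0.0673, 0.2449, 0.3984, 0.2893]  mean=2.5523  Neff=3.2581  idx=[3, 3, 4, 4, 5, 5]
step 2: w=[0.4988, 0.4988, 0.0008, 0.0008, 0.0005, 0.0005]  mean=0.5472  Neff=2.0097  idx=[0, 0, 0, 1, 1, 1]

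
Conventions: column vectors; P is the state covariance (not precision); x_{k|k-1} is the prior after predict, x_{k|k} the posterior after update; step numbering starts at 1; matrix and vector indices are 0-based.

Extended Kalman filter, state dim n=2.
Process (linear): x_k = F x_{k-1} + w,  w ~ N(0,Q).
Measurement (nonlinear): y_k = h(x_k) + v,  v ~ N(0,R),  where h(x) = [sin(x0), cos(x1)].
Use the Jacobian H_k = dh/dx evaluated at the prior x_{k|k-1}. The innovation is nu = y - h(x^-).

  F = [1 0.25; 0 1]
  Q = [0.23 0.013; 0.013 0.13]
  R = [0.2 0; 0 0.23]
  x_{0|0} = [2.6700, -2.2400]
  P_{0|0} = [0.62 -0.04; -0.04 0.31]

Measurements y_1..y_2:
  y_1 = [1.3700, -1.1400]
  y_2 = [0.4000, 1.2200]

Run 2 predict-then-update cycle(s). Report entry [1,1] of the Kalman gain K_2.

step 1: x^-=[2.1100, -2.2400]  P^-=[0.8494 0.0505; 0.0505 0.4400]  H_jac=[-0.5135 0.0000; 0.0000 0.7843]  S=[0.4239 -0.0203; -0.0203 0.5007]  K=[-1.0270 0.0374; -0.0282 0.6881]  nu=[0.5119, -0.5196]  x^+=[1.5649, -2.6120]  P^+=[0.4000 0.0110; 0.0110 0.2018]
step 2: x^-=[0.9119, -2.6120]  P^-=[0.6481 0.0744; 0.0744 0.3318]  H_jac=[0.6123 0.0000; 0.0000 0.5052]  S=[0.4430 0.0230; 0.0230 0.3147]  K=[0.8930 0.0541; 0.0755 0.5271]  nu=[-0.3907, 2.0830]  x^+=[0.6758, -1.5434]  P^+=[0.2917 0.0247; 0.0247 0.2400]

K[1,1] = 0.5271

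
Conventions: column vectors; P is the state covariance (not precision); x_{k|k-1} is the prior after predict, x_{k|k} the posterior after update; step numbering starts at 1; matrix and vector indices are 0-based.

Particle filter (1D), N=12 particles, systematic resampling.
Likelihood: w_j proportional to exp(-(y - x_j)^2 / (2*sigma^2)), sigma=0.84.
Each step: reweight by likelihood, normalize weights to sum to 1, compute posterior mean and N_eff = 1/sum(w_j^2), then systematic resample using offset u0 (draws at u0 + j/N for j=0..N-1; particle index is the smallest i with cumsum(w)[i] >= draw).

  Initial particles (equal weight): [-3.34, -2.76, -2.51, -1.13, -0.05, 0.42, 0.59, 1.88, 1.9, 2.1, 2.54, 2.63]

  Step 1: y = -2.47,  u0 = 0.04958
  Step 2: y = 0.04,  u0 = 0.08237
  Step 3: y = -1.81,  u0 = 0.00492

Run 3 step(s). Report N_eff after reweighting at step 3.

step 1: w=[0.2070, 0.3334, 0.3535, 0.0991, 0.0056, 0.0010, 0.0005, 0.0000, 0.0000, 0.0000, 0.0000, 0.0000]  mean=-2.6104  Neff=3.4625  idx=[0, 0, 1, 1, 1, 1, 2, 2, 2, 2, 2, 3]
step 2: w=[0.0007, 0.0007, 0.0087, 0.0087, 0.0087, 0.0087, 0.0224, 0.0224, 0.0224, 0.0224, 0.0224, 0.8518]  mean=-1.3443  Neff=1.3729  idx=[8, 11, 11, 11, 11, 11, 11, 11, 11, 11, 11, 11]
step 3: w=[0.0819, 0.0835, 0.0835, 0.0835, 0.0835, 0.0835, 0.0835, 0.0835, 0.0835, 0.0835, 0.0835, 0.0835]  mean=-1.2430  Neff=11.9997  idx=[0, 1, 2, 3, 4, 5, 6, 7, 8, 9, 10, 11]

N_eff = 11.9997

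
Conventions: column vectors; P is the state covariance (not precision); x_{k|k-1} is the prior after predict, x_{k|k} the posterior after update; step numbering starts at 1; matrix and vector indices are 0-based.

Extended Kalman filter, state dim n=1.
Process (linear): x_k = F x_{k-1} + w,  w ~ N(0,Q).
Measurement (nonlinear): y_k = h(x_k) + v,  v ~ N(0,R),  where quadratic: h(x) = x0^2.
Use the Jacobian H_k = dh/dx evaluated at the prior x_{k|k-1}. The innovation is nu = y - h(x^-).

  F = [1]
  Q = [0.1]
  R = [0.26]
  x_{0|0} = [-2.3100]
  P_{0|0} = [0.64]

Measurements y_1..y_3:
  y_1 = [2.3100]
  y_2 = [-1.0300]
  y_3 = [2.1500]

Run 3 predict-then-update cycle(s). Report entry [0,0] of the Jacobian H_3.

step 1: x^-=[-2.3100]  P^-=[0.7400]  H_jac=[-4.6200]  S=[16.0549]  K=[-0.2129]  nu=[-3.0261]  x^+=[-1.6656]  P^+=[0.0120]
step 2: x^-=[-1.6656]  P^-=[0.1120]  H_jac=[-3.3312]  S=[1.5027]  K=[-0.2483]  nu=[-3.8042]  x^+=[-0.7212]  P^+=[0.0194]
step 3: x^-=[-0.7212]  P^-=[0.1194]  H_jac=[-1.4424]  S=[0.5084]  K=[-0.3387]  nu=[1.6299]  x^+=[-1.2733]  P^+=[0.0611]

H_jac[0,0] = -1.4424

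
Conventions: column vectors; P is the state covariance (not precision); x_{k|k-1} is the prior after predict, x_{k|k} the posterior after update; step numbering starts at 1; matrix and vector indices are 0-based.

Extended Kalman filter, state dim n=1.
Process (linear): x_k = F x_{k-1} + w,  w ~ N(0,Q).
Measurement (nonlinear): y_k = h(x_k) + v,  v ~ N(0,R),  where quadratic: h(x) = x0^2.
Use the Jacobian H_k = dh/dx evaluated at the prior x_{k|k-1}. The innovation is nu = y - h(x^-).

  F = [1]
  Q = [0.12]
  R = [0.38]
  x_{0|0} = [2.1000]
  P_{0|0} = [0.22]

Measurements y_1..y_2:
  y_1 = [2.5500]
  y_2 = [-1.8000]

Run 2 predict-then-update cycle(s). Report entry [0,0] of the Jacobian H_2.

H_jac[0,0] = 3.3671

step 1: x^-=[2.1000]  P^-=[0.3400]  H_jac=[4.2000]  S=[6.3776]  K=[0.2239]  nu=[-1.8600]  x^+=[1.6835]  P^+=[0.0203]
step 2: x^-=[1.6835]  P^-=[0.1403]  H_jac=[3.3671]  S=[1.9701]  K=[0.2397]  nu=[-4.6343]  x^+=[0.5726]  P^+=[0.0271]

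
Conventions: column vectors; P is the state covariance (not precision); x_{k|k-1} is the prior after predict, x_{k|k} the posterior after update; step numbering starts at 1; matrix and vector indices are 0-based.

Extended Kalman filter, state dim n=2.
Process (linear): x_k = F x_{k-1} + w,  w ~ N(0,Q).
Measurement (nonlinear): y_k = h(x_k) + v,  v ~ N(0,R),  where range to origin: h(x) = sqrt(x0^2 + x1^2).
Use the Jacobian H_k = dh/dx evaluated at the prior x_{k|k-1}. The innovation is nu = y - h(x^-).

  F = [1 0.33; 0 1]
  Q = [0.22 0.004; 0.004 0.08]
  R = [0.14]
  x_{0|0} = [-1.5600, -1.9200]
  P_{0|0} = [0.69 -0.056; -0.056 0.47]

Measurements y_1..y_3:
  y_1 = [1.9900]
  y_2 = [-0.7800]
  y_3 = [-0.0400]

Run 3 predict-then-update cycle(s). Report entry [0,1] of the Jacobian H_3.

step 1: x^-=[-2.1936, -1.9200]  P^-=[0.9242 0.1031; 0.1031 0.5500]  H_jac=[-0.7525 -0.6586]  S=[1.0041]  K=[-0.7603; -0.4380]  nu=[-0.9252]  x^+=[-1.4902, -1.5147]  P^+=[0.3439 -0.2313; -0.2313 0.3573]
step 2: x^-=[-1.9901, -1.5147]  P^-=[0.4501 -0.1094; -0.1094 0.4373]  H_jac=[-0.7957 -0.6057]  S=[0.4800]  K=[-0.6082; -0.3705]  nu=[-3.2810]  x^+=[0.0054, -0.2991]  P^+=[0.2726 -0.2175; -0.2175 0.3714]
step 3: x^-=[-0.0933, -0.2991]  P^-=[0.3895 -0.0910; -0.0910 0.4514]  H_jac=[-0.2978 -0.9546]  S=[0.5342]  K=[-0.0546; -0.7560]  nu=[-0.3533]  x^+=[-0.0740, -0.0320]  P^+=[0.3879 -0.1130; -0.1130 0.1461]

H_jac[0,1] = -0.9546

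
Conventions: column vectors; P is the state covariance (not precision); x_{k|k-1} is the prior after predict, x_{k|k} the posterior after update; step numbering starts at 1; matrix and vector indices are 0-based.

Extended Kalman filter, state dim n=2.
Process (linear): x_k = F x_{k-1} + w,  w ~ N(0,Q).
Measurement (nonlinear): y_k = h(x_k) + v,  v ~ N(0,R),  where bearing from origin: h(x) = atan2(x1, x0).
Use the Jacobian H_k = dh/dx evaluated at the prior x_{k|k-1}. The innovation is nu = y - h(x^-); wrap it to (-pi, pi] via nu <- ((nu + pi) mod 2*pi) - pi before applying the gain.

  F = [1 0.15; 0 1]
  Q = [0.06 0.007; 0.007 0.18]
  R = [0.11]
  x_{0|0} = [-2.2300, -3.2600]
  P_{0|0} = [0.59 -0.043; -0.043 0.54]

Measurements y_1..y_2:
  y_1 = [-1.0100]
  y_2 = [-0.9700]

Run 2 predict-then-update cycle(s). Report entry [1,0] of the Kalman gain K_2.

K[1,0] = -0.3457

step 1: x^-=[-2.7190, -3.2600]  P^-=[0.6493 0.0450; 0.0450 0.7200]  H_jac=[0.1809 -0.1509]  S=[0.1452]  K=[0.7622; -0.6922]  nu=[1.2560]  x^+=[-1.7617, -4.1294]  P^+=[0.5649 0.1216; 0.1216 0.6504]
step 2: x^-=[-2.3811, -4.1294]  P^-=[0.6760 0.2262; 0.2262 0.8304]  H_jac=[0.1817 -0.1048]  S=[0.1328]  K=[0.7465; -0.3457]  nu=[1.1238]  x^+=[-1.5421, -4.5179]  P^+=[0.6020 0.2604; 0.2604 0.8146]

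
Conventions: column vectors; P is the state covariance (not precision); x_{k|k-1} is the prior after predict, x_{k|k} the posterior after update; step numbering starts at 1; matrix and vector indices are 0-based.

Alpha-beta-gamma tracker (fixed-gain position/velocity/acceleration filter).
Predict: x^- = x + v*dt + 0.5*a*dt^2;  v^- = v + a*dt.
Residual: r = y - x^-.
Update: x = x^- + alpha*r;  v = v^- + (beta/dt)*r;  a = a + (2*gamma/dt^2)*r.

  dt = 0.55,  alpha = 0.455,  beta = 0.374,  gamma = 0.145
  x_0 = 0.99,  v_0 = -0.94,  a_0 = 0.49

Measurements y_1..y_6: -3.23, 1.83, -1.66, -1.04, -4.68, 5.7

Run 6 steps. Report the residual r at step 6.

resid = 8.7648

step 1: x_pred=0.5471  r=-3.7771  x^+=-1.1715  v^+=-3.2389  a^+=-3.1310
step 2: x_pred=-3.4265  r=5.2565  x^+=-1.0348  v^+=-1.3866  a^+=1.9082
step 3: x_pred=-1.5088  r=-0.1512  x^+=-1.5776  v^+=-0.4399  a^+=1.7633
step 4: x_pred=-1.5529  r=0.5129  x^+=-1.3195  v^+=0.8786  a^+=2.2549
step 5: x_pred=-0.4952  r=-4.1848  x^+=-2.3993  v^+=-0.7268  a^+=-1.7569
step 6: x_pred=-3.0648  r=8.7648  x^+=0.9232  v^+=4.2669  a^+=6.6457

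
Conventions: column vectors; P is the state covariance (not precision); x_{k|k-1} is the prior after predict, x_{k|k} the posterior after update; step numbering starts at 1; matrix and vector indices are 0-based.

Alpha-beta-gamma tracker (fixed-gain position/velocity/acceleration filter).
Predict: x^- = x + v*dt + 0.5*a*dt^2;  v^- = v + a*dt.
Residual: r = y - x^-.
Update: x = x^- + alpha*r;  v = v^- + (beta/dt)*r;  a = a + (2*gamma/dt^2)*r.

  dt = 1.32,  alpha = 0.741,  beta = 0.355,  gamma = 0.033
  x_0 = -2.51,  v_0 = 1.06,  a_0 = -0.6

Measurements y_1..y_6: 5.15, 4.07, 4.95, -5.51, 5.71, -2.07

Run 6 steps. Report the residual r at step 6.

resid = -3.2060

step 1: x_pred=-1.6335  r=6.7835  x^+=3.3931  v^+=2.0924  a^+=-0.3430
step 2: x_pred=5.8561  r=-1.7861  x^+=4.5326  v^+=1.1592  a^+=-0.4107
step 3: x_pred=5.7049  r=-0.7549  x^+=5.1455  v^+=0.4140  a^+=-0.4393
step 4: x_pred=5.3093  r=-10.8193  x^+=-2.7078  v^+=-3.0756  a^+=-0.8491
step 5: x_pred=-7.5073  r=13.2173  x^+=2.2867  v^+=-0.6418  a^+=-0.3485
step 6: x_pred=1.1360  r=-3.2060  x^+=-1.2396  v^+=-1.9640  a^+=-0.4699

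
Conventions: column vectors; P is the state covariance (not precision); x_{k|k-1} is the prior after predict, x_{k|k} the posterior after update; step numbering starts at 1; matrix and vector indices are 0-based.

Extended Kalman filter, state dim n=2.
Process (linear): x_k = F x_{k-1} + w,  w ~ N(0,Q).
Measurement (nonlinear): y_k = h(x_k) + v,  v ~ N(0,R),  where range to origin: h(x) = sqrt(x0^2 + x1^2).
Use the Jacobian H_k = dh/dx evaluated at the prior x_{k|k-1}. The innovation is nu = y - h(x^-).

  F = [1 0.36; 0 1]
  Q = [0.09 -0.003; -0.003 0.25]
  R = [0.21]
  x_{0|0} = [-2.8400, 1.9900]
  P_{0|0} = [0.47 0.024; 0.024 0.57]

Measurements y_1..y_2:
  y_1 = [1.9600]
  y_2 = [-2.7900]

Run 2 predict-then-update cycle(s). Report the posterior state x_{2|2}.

x_post = [-0.0473, -1.1211]

step 1: x^-=[-2.1236, 1.9900]  P^-=[0.6512 0.2262; 0.2262 0.8200]  H_jac=[-0.7297 0.6838]  S=[0.7144]  K=[-0.4486; 0.5538]  nu=[-0.9503]  x^+=[-1.6973, 1.4637]  P^+=[0.5074 0.4037; 0.4037 0.6009]
step 2: x^-=[-1.1704, 1.4637]  P^-=[0.9659 0.6170; 0.6170 0.8509]  H_jac=[-0.6245 0.7810]  S=[0.5039]  K=[-0.2408; 0.5542]  nu=[-4.6641]  x^+=[-0.0473, -1.1211]  P^+=[0.9367 0.6842; 0.6842 0.6961]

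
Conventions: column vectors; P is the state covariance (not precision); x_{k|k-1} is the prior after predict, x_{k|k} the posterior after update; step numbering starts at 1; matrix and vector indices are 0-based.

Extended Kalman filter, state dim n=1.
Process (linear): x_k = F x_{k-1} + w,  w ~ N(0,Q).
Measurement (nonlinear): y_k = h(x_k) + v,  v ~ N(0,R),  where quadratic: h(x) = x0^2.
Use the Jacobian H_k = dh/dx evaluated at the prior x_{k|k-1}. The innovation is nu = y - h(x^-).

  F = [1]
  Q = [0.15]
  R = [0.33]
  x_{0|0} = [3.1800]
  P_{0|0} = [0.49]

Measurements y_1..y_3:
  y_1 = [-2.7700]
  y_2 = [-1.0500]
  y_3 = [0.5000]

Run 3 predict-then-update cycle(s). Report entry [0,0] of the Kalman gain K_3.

K[0,0] = 0.3503

step 1: x^-=[3.1800]  P^-=[0.6400]  H_jac=[6.3600]  S=[26.2177]  K=[0.1553]  nu=[-12.8824]  x^+=[1.1800]  P^+=[0.0081]
step 2: x^-=[1.1800]  P^-=[0.1581]  H_jac=[2.3599]  S=[1.2102]  K=[0.3082]  nu=[-2.4423]  x^+=[0.4272]  P^+=[0.0431]
step 3: x^-=[0.4272]  P^-=[0.1931]  H_jac=[0.8545]  S=[0.4710]  K=[0.3503]  nu=[0.3175]  x^+=[0.5385]  P^+=[0.1353]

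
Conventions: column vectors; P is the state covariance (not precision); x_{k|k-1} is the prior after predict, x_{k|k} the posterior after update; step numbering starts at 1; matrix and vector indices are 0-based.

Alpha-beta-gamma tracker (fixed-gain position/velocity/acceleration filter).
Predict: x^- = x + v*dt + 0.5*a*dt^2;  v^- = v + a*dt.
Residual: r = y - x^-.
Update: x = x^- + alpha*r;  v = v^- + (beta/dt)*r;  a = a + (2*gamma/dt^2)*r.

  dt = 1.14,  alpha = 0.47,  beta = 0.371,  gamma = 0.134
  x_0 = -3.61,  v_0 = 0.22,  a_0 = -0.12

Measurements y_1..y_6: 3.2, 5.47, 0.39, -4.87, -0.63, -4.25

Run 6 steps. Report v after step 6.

step 1: x_pred=-3.4372  r=6.6372  x^+=-0.3177  v^+=2.2432  a^+=1.2487
step 2: x_pred=3.0509  r=2.4191  x^+=4.1879  v^+=4.4540  a^+=1.7476
step 3: x_pred=10.4010  r=-10.0110  x^+=5.6958  v^+=3.1882  a^+=-0.3169
step 4: x_pred=9.1245  r=-13.9945  x^+=2.5471  v^+=-1.7274  a^+=-3.2028
step 5: x_pred=-1.5033  r=0.8733  x^+=-1.0929  v^+=-5.0943  a^+=-3.0227
step 6: x_pred=-8.8646  r=4.6146  x^+=-6.6957  v^+=-7.0385  a^+=-2.0711

v_post = -7.0385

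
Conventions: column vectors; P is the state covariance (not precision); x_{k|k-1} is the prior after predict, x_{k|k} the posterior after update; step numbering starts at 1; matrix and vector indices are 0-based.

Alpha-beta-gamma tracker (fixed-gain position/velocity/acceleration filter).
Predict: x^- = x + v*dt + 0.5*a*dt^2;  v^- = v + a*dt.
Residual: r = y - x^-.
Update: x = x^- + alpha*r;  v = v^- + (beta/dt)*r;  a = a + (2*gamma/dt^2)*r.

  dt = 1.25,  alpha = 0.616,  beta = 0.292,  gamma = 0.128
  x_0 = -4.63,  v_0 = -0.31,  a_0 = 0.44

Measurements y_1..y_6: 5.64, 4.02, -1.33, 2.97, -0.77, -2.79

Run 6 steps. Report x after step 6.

x_post = -2.4560

step 1: x_pred=-4.6738  r=10.3137  x^+=1.6795  v^+=2.6493  a^+=2.1298
step 2: x_pred=6.6550  r=-2.6350  x^+=5.0319  v^+=4.6960  a^+=1.6981
step 3: x_pred=12.2285  r=-13.5585  x^+=3.8765  v^+=3.6513  a^+=-0.5233
step 4: x_pred=8.0318  r=-5.0618  x^+=4.9137  v^+=1.8147  a^+=-1.3527
step 5: x_pred=6.1254  r=-6.8954  x^+=1.8778  v^+=-1.4869  a^+=-2.4824
step 6: x_pred=-1.9201  r=-0.8699  x^+=-2.4560  v^+=-4.7931  a^+=-2.6249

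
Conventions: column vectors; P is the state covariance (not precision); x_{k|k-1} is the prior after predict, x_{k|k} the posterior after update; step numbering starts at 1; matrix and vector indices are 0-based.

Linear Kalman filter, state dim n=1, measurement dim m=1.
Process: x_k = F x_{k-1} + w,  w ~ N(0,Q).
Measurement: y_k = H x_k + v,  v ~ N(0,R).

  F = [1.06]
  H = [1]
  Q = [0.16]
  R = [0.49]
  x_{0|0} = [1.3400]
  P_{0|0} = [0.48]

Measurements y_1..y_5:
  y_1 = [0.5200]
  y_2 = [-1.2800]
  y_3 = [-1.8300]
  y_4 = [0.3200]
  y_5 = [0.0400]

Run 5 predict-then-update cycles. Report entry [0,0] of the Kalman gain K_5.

K[0,0] = 0.4577

step 1: x^-=[1.4204]  P^-=[0.6993]  S=[1.1893]  K=[0.5880]  nu=[-0.9004]  x^+=[0.8910]  P^+=[0.2881]
step 2: x^-=[0.9444]  P^-=[0.4837]  S=[0.9737]  K=[0.4968]  nu=[-2.2244]  x^+=[-0.1606]  P^+=[0.2434]
step 3: x^-=[-0.1703]  P^-=[0.4335]  S=[0.9235]  K=[0.4694]  nu=[-1.6597]  x^+=[-0.9494]  P^+=[0.2300]
step 4: x^-=[-1.0063]  P^-=[0.4184]  S=[0.9084]  K=[0.4606]  nu=[1.3263]  x^+=[-0.3954]  P^+=[0.2257]
step 5: x^-=[-0.4191]  P^-=[0.4136]  S=[0.9036]  K=[0.4577]  nu=[0.4591]  x^+=[-0.2090]  P^+=[0.2243]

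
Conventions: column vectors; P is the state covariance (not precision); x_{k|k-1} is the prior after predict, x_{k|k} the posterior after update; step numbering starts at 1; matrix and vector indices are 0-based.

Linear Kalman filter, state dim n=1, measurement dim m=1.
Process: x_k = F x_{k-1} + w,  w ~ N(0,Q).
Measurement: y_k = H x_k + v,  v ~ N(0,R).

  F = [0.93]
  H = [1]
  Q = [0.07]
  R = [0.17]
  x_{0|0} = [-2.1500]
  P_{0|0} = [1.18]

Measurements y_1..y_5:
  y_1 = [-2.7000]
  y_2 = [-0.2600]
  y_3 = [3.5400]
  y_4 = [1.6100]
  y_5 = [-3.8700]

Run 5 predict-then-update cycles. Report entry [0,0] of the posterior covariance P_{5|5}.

step 1: x^-=[-1.9995]  P^-=[1.0906]  S=[1.2606]  K=[0.8651]  nu=[-0.7005]  x^+=[-2.6055]  P^+=[0.1471]
step 2: x^-=[-2.4231]  P^-=[0.1972]  S=[0.3672]  K=[0.5370]  nu=[2.1631]  x^+=[-1.2614]  P^+=[0.0913]
step 3: x^-=[-1.1731]  P^-=[0.1490]  S=[0.3190]  K=[0.4670]  nu=[4.7131]  x^+=[1.0280]  P^+=[0.0794]
step 4: x^-=[0.9560]  P^-=[0.1387]  S=[0.3087]  K=[0.4492]  nu=[0.6540]  x^+=[1.2498]  P^+=[0.0764]
step 5: x^-=[1.1623]  P^-=[0.1361]  S=[0.3061]  K=[0.4445]  nu=[-5.0323]  x^+=[-1.0747]  P^+=[0.0756]

P_post[0,0] = 0.0756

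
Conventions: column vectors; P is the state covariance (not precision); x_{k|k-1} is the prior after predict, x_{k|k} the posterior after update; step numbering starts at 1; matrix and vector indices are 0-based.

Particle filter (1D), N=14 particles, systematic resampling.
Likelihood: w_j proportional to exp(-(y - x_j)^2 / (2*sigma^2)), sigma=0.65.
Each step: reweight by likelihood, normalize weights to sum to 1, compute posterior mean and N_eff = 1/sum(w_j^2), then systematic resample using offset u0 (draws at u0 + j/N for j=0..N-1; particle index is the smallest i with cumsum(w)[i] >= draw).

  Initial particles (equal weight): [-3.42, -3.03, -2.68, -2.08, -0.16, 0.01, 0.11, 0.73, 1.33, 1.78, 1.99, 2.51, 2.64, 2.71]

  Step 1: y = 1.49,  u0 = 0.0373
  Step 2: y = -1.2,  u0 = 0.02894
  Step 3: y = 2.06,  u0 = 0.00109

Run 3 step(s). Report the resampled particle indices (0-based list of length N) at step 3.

step 1: w=[0.0000, 0.0000, 0.0000, 0.0000, 0.0099, 0.0186, 0.0261, 0.1257, 0.2415, 0.2254, 0.1852, 0.0727, 0.0521, 0.0428]  mean=1.6199  Neff=5.8762  idx=[6, 7, 7, 8, 8, 8, 9, 9, 9, 10, 10, 10, 11, 13]
step 2: w=[0.8347, 0.0775, 0.0775, 0.0033, 0.0033, 0.0033, 0.0002, 0.0002, 0.0002, 0.0000, 0.0000, 0.0000, 0.0000, 0.0000]  mean=0.2191  Neff=1.4111  idx=[0, 0, 0, 0, 0, 0, 0, 0, 0, 0, 0, 0, 1, 2]
step 3: w=[0.0292, 0.0292, 0.0292, 0.0292, 0.0292, 0.0292, 0.0292, 0.0292, 0.0292, 0.0292, 0.0292, 0.0292, 0.3245, 0.3245]  mean=0.5124  Neff=4.5270  idx=[0, 2, 4, 7, 9, 12, 12, 12, 12, 12, 13, 13, 13, 13]

resampled_idx = [0, 2, 4, 7, 9, 12, 12, 12, 12, 12, 13, 13, 13, 13]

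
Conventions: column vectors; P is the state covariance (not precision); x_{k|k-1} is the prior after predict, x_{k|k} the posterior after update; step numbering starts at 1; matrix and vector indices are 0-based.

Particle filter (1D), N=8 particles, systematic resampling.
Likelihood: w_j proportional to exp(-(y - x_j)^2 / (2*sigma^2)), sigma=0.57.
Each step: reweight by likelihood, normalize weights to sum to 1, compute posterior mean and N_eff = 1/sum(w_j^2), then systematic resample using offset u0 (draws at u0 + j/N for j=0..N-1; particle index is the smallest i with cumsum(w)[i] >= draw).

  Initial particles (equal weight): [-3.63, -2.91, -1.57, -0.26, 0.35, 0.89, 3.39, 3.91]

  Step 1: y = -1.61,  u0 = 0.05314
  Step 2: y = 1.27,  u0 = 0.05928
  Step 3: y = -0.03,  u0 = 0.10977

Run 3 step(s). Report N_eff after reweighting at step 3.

N_eff = 8.0000

step 1: w=[0.0016, 0.0653, 0.8774, 0.0532, 0.0024, 0.0001, 0.0000, 0.0000]  mean=-1.5864  Neff=1.2871  idx=[1, 2, 2, 2, 2, 2, 2, 2]
step 2: w=[0.0000, 0.1429, 0.1429, 0.1429, 0.1429, 0.1429, 0.1429, 0.1429]  mean=-1.5700  Neff=7.0000  idx=[1, 2, 3, 4, 4, 5, 6, 7]
step 3: w=[0.1250, 0.1250, 0.1250, 0.1250, 0.1250, 0.1250, 0.1250, 0.1250]  mean=-1.5700  Neff=8.0000  idx=[0, 1, 2, 3, 4, 5, 6, 7]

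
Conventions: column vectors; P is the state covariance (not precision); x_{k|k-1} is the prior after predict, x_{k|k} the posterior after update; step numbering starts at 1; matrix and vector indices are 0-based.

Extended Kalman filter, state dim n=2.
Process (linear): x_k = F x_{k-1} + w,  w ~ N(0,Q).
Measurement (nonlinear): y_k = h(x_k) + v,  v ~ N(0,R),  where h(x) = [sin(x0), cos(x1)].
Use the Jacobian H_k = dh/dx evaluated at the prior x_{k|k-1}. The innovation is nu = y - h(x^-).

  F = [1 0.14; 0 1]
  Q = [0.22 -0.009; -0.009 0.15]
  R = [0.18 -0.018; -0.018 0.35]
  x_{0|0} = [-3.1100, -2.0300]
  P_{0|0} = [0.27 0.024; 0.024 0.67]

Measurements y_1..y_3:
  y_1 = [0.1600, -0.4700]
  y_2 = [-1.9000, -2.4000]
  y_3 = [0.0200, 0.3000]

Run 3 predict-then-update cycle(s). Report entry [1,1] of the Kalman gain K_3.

step 1: x^-=[-3.3942, -2.0300]  P^-=[0.5099 0.1088; 0.1088 0.8200]  H_jac=[-0.9683 0.0000; 0.0000 0.8964]  S=[0.6580 -0.1124; -0.1124 1.0089]  K=[-0.7480 0.0133; -0.0363 0.7245]  nu=[-0.0899, -0.0268]  x^+=[-3.3273, -2.0461]  P^+=[0.1393 0.0202; 0.0202 0.2836]
step 2: x^-=[-3.6137, -2.0461]  P^-=[0.3705 0.0509; 0.0509 0.4336]  H_jac=[-0.8906 0.0000; 0.0000 0.8891]  S=[0.4739 -0.0583; -0.0583 0.6928]  K=[-0.6955 0.0068; -0.0275 0.5542]  nu=[-2.3548, -1.9424]  x^+=[-1.9892, -3.0578]  P^+=[0.1407 0.0168; 0.0168 0.2187]
step 3: x^-=[-2.4173, -3.0578]  P^-=[0.3697 0.0384; 0.0384 0.3687]  H_jac=[-0.7490 0.0000; 0.0000 0.0837]  S=[0.3874 -0.0204; -0.0204 0.3526]  K=[-0.7165 -0.0324; -0.0698 0.0835]  nu=[0.6826, 1.2965]  x^+=[-2.9483, -2.9972]  P^+=[0.1714 0.0188; 0.0188 0.3641]

K[1,1] = 0.0835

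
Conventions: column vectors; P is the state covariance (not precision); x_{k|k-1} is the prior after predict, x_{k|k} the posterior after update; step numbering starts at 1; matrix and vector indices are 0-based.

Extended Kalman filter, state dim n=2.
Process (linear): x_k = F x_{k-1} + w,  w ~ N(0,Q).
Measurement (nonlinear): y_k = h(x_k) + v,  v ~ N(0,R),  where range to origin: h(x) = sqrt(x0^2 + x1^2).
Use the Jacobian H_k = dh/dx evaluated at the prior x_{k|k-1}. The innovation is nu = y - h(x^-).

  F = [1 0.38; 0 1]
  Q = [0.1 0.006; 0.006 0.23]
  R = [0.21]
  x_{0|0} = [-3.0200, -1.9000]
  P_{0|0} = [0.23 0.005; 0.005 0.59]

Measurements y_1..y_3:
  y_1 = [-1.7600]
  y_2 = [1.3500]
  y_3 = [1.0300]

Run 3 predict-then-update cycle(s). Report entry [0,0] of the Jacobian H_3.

H_jac[0,0] = 0.4014

step 1: x^-=[-3.7420, -1.9000]  P^-=[0.4190 0.2352; 0.2352 0.8200]  H_jac=[-0.8916 -0.4527]  S=[0.9011]  K=[-0.5328; -0.6447]  nu=[-5.9567]  x^+=[-0.5684, 1.9405]  P^+=[0.1632 -0.0743; -0.0743 0.4454]
step 2: x^-=[0.1690, 1.9405]  P^-=[0.2711 0.1009; 0.1009 0.6754]  H_jac=[0.0868 0.9962]  S=[0.8998]  K=[0.1379; 0.7575]  nu=[-0.5979]  x^+=[0.0866, 1.4876]  P^+=[0.2539 0.0069; 0.0069 0.1591]
step 3: x^-=[0.6519, 1.4876]  P^-=[0.3822 0.0734; 0.0734 0.3891]  H_jac=[0.4014 0.9159]  S=[0.6519]  K=[0.3384; 0.5918]  nu=[-0.5942]  x^+=[0.4508, 1.1360]  P^+=[0.3075 -0.0572; -0.0572 0.1607]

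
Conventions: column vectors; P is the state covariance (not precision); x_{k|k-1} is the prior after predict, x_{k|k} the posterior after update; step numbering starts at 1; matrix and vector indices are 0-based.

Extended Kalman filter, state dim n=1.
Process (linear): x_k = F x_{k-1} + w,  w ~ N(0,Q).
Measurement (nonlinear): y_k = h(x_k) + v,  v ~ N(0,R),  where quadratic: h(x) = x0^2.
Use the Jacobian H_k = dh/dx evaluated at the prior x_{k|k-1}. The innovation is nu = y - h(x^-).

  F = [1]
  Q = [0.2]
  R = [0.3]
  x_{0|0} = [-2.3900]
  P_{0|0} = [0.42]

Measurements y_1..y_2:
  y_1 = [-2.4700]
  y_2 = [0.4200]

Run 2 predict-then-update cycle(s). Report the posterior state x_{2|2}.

x_post = [-0.6767]

step 1: x^-=[-2.3900]  P^-=[0.6200]  H_jac=[-4.7800]  S=[14.4660]  K=[-0.2049]  nu=[-8.1821]  x^+=[-0.7138]  P^+=[0.0129]
step 2: x^-=[-0.7138]  P^-=[0.2129]  H_jac=[-1.4275]  S=[0.7338]  K=[-0.4141]  nu=[-0.0895]  x^+=[-0.6767]  P^+=[0.0870]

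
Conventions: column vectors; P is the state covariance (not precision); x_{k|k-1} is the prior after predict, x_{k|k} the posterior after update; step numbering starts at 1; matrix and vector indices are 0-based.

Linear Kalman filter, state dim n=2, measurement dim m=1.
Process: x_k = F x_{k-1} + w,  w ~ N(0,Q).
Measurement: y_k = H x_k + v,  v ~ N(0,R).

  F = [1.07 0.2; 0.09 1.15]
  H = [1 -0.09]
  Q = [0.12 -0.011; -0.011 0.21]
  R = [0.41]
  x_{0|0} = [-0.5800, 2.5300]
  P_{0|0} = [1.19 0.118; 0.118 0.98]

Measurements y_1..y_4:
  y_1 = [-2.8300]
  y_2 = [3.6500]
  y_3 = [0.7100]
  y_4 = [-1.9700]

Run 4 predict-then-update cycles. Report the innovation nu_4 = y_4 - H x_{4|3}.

step 1: x^-=[-0.1146, 2.8573]  P^-=[1.5721 0.4763; 0.4763 1.5401]  S=[1.9089]  K=[0.8011; 0.1769]  nu=[-2.4582]  x^+=[-2.0840, 2.4224]  P^+=[0.3470 0.2058; 0.2058 1.4804]
step 2: x^-=[-1.7454, 2.5982]  P^-=[0.6645 0.6198; 0.6198 2.2132]  S=[0.9809]  K=[0.6206; 0.4288]  nu=[5.6292]  x^+=[1.7482, 5.0120]  P^+=[0.2867 0.3588; 0.3588 2.0328]
step 3: x^-=[2.8730, 5.9212]  P^-=[0.6832 0.9321; 0.9321 2.9750]  S=[0.9495]  K=[0.6312; 0.6997]  nu=[-1.6301]  x^+=[1.8441, 4.7806]  P^+=[0.3049 0.5128; 0.5128 2.5102]
step 4: x^-=[2.9294, 5.6637]  P^-=[0.7890 1.2359; 1.2359 3.6383]  S=[1.0060]  K=[0.6737; 0.9031]  nu=[-4.3896]  x^+=[-0.0280, 1.6996]  P^+=[0.3324 0.6239; 0.6239 2.8179]

innov = [-4.3896]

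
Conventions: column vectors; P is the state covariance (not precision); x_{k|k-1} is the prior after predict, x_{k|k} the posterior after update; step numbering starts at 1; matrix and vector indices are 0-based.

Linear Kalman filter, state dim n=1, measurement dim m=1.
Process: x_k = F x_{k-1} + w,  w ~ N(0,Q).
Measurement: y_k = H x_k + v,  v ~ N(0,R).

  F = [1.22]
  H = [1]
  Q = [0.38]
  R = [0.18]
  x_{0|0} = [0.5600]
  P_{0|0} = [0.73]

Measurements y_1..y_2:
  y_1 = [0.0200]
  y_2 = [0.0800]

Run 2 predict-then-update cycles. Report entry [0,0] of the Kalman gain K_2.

step 1: x^-=[0.6832]  P^-=[1.4665]  S=[1.6465]  K=[0.8907]  nu=[-0.6632]  x^+=[0.0925]  P^+=[0.1603]
step 2: x^-=[0.1129]  P^-=[0.6186]  S=[0.7986]  K=[0.7746]  nu=[-0.0329]  x^+=[0.0874]  P^+=[0.1394]

K[0,0] = 0.7746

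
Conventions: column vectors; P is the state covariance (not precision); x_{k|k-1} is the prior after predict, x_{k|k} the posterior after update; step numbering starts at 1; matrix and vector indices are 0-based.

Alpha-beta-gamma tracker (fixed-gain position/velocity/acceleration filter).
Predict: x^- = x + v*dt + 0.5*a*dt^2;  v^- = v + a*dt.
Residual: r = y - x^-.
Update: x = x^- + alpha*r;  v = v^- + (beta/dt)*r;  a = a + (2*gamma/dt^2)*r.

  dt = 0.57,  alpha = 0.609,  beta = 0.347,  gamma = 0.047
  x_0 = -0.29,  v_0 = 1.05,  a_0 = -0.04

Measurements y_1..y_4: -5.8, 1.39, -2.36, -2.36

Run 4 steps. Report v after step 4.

step 1: x_pred=0.3020  r=-6.1020  x^+=-3.4141  v^+=-2.6875  a^+=-1.8054
step 2: x_pred=-5.2393  r=6.6293  x^+=-1.2021  v^+=0.3191  a^+=0.1126
step 3: x_pred=-1.0019  r=-1.3581  x^+=-1.8290  v^+=-0.4435  a^+=-0.2804
step 4: x_pred=-2.1273  r=-0.2327  x^+=-2.2690  v^+=-0.7450  a^+=-0.3477

v_post = -0.7450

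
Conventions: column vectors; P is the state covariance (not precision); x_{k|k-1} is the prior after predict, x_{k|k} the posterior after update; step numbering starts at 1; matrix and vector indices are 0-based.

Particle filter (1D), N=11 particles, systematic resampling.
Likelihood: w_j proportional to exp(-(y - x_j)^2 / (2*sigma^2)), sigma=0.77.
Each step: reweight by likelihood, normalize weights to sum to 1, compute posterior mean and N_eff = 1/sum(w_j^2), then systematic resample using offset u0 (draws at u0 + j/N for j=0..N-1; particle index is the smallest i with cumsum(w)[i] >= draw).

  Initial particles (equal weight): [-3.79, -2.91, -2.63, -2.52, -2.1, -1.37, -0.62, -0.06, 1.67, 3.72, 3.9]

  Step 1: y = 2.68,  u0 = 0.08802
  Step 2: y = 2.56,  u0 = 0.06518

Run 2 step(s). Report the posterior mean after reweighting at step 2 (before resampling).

step 1: w=[0.0000, 0.0000, 0.0000, 0.0000, 0.0000, 0.0000, 0.0001, 0.0016, 0.3806, 0.3613, 0.2564]  mean=2.9795  Neff=2.9313  idx=[8, 8, 8, 8, 9, 9, 9, 9, 10, 10, 10]
step 2: w=[0.1283, 0.1283, 0.1283, 0.1283, 0.0804, 0.0804, 0.0804, 0.0804, 0.0550, 0.0550, 0.0550]  mean=2.6978  Neff=9.9210  idx=[0, 1, 1, 2, 3, 4, 5, 6, 7, 8, 10]

post_mean = 2.6978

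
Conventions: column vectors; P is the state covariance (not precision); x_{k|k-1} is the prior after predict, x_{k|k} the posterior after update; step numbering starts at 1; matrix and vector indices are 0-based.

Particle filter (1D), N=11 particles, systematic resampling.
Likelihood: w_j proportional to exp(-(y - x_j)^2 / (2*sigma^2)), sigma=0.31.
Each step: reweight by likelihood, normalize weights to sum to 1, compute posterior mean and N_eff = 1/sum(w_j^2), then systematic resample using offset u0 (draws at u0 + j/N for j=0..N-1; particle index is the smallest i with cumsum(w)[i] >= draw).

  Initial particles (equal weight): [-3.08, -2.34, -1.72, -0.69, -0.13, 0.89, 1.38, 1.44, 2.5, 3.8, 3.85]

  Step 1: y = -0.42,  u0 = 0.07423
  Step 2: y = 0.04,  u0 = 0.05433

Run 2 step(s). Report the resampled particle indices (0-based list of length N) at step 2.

step 1: w=[0.0000, 0.0000, 0.0001, 0.5145, 0.4853, 0.0001, 0.0000, 0.0000, 0.0000, 0.0000, 0.0000]  mean=-0.4182  Neff=1.9992  idx=[3, 3, 3, 3, 3, 4, 4, 4, 4, 4, 4]
step 2: w=[0.0114, 0.0114, 0.0114, 0.0114, 0.0114, 0.1572, 0.1572, 0.1572, 0.1572, 0.1572, 0.1572]  mean=-0.1620  Neff=6.7188  idx=[4, 5, 6, 6, 7, 7, 8, 9, 9, 10, 10]

resampled_idx = [4, 5, 6, 6, 7, 7, 8, 9, 9, 10, 10]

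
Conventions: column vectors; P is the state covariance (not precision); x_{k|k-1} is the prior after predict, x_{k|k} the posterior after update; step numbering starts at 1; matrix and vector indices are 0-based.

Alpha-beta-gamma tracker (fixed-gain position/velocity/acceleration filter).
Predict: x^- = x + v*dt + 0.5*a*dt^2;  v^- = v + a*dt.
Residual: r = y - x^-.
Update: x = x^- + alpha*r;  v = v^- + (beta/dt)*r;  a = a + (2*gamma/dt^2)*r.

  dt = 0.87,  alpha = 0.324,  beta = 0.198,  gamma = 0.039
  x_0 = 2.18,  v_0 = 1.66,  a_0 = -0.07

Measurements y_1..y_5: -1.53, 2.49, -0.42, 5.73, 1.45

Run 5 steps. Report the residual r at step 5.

resid = 0.0436

step 1: x_pred=3.5977  r=-5.1277  x^+=1.9363  v^+=0.4321  a^+=-0.5984
step 2: x_pred=2.0858  r=0.4042  x^+=2.2168  v^+=0.0035  a^+=-0.5568
step 3: x_pred=2.0091  r=-2.4291  x^+=1.2220  v^+=-1.0337  a^+=-0.8071
step 4: x_pred=0.0173  r=5.7127  x^+=1.8682  v^+=-0.4358  a^+=-0.2184
step 5: x_pred=1.4064  r=0.0436  x^+=1.4205  v^+=-0.6158  a^+=-0.2139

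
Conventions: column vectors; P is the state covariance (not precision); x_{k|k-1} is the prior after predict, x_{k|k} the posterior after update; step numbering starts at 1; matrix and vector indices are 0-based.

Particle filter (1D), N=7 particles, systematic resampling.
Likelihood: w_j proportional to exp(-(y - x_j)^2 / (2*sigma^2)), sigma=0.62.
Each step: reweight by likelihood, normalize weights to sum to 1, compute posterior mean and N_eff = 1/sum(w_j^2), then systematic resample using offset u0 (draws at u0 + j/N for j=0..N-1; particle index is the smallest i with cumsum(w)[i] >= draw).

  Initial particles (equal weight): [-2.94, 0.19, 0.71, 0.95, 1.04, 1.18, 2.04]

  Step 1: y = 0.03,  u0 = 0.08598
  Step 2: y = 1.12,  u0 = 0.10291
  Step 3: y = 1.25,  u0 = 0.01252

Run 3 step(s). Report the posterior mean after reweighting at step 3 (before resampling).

post_mean = 0.9090

step 1: w=[0.0000, 0.4210, 0.2385, 0.1448, 0.1155, 0.0779, 0.0023]  mean=0.6036  Neff=3.6426  idx=[1, 1, 1, 2, 2, 3, 5]
step 2: w=[0.0715, 0.0715, 0.0715, 0.1770, 0.1770, 0.2122, 0.2193]  mean=0.7524  Neff=5.8446  idx=[1, 3, 3, 4, 5, 6, 6]
step 3: w=[0.0449, 0.1326, 0.1326, 0.1326, 0.1723, 0.1925, 0.1925]  mean=0.9090  Neff=6.3067  idx=[0, 1, 2, 3, 4, 5, 6]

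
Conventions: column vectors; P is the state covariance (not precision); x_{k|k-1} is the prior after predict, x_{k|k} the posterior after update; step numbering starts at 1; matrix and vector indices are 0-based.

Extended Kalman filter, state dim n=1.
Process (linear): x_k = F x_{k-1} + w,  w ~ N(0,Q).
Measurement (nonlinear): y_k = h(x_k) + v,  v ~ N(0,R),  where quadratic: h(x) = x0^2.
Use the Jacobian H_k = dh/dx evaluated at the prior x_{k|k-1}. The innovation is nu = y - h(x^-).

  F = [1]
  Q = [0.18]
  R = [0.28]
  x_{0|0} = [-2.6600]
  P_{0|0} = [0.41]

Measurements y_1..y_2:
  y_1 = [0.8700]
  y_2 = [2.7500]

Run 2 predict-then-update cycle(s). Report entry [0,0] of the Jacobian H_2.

H_jac[0,0] = -3.0255

step 1: x^-=[-2.6600]  P^-=[0.5900]  H_jac=[-5.3200]  S=[16.9784]  K=[-0.1849]  nu=[-6.2056]  x^+=[-1.5128]  P^+=[0.0097]
step 2: x^-=[-1.5128]  P^-=[0.1897]  H_jac=[-3.0255]  S=[2.0168]  K=[-0.2846]  nu=[0.4615]  x^+=[-1.6441]  P^+=[0.0263]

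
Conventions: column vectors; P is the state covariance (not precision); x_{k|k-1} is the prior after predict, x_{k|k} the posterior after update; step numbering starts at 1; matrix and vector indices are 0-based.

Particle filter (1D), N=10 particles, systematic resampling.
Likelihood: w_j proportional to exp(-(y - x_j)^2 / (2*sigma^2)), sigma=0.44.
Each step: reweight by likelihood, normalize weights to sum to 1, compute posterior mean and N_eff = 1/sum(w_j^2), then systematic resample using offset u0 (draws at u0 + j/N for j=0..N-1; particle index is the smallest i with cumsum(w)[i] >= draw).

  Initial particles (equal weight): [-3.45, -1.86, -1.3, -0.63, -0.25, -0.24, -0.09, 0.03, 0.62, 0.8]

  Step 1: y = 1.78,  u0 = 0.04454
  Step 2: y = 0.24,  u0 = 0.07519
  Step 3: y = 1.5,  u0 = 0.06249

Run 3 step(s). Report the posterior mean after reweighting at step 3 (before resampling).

post_mean = 0.7564

step 1: w=[0.0000, 0.0000, 0.0000, 0.0000, 0.0002, 0.0002, 0.0010, 0.0032, 0.2687, 0.7266]  mean=0.7478  Neff=1.6661  idx=[8, 8, 8, 9, 9, 9, 9, 9, 9, 9]
step 2: w=[0.1329, 0.1329, 0.1329, 0.0859, 0.0859, 0.0859, 0.0859, 0.0859, 0.0859, 0.0859]  mean=0.7282  Neff=9.5555  idx=[0, 1, 2, 2, 3, 5, 6, 7, 8, 9]
step 3: w=[0.0606, 0.0606, 0.0606, 0.0606, 0.1263, 0.1263, 0.1263, 0.1263, 0.1263, 0.1263]  mean=0.7564  Neff=9.0614  idx=[1, 2, 4, 4, 5, 6, 7, 8, 8, 9]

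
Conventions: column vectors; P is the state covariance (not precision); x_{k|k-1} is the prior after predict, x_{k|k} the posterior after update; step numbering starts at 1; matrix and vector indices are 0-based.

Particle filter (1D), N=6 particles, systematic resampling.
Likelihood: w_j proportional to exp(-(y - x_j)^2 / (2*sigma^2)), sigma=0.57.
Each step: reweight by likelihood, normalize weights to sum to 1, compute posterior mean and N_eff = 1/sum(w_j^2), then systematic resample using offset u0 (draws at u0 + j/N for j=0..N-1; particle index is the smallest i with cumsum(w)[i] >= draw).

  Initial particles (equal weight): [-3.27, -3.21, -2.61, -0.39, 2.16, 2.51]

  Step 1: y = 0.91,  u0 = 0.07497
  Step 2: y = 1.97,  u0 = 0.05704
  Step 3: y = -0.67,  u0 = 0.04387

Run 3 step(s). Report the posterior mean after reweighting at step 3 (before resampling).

post_mean = 2.1627

step 1: w=[0.0000, 0.0000, 0.0000, 0.4034, 0.4909, 0.1057]  mean=1.1683  Neff=2.4105  idx=[3, 3, 4, 4, 4, 5]
step 2: w=[0.0001, 0.0001, 0.2721, 0.2721, 0.2721, 0.1836]  mean=2.2240  Neff=3.9091  idx=[2, 2, 3, 4, 4, 5]
step 3: w=[0.1984, 0.1984, 0.1984, 0.1984, 0.1984, 0.0078]  mean=2.1627  Neff=5.0773  idx=[0, 1, 1, 2, 3, 4]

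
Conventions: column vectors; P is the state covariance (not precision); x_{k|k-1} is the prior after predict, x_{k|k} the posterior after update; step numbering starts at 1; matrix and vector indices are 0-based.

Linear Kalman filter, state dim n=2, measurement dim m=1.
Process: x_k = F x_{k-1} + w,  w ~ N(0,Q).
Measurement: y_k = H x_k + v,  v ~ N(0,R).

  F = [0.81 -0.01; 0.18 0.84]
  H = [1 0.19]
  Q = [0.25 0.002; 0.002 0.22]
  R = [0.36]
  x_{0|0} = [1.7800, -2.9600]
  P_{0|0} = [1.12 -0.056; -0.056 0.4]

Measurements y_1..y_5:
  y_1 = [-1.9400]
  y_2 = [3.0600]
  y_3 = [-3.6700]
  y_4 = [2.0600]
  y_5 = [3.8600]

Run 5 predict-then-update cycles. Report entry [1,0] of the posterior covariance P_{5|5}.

step 1: x^-=[1.4714, -2.1660]  P^-=[0.9858 0.1239; 0.1239 0.5216]  S=[1.4117]  K=[0.7150; 0.1580]  nu=[-2.9999]  x^+=[-0.6734, -2.6400]  P^+=[0.2641 -0.0355; -0.0355 0.4864]
step 2: x^-=[-0.5191, -2.3388]  P^-=[0.4239 0.0123; 0.0123 0.5610]  S=[0.8089]  K=[0.5270; 0.1470]  nu=[4.0234]  x^+=[1.6013, -1.7473]  P^+=[0.1993 -0.0503; -0.0503 0.5435]
step 3: x^-=[1.3145, -1.1795]  P^-=[0.3816 -0.0077; -0.0077 0.5947]  S=[0.7602]  K=[0.5001; 0.1386]  nu=[-4.7604]  x^+=[-1.0662, -1.8391]  P^+=[0.1915 -0.0603; -0.0603 0.5801]
step 4: x^-=[-0.8452, -1.7367]  P^-=[0.3767 -0.0159; -0.0159 0.6173]  S=[0.7529]  K=[0.4963; 0.1347]  nu=[3.2352]  x^+=[0.7603, -1.3011]  P^+=[0.1912 -0.0662; -0.0662 0.6036]
step 5: x^-=[0.6289, -0.9561]  P^-=[0.3766 -0.0201; -0.0201 0.6321]  S=[0.7518]  K=[0.4959; 0.1330]  nu=[3.4128]  x^+=[2.3212, -0.5022]  P^+=[0.1918 -0.0697; -0.0697 0.6188]

P_post[1,0] = -0.0697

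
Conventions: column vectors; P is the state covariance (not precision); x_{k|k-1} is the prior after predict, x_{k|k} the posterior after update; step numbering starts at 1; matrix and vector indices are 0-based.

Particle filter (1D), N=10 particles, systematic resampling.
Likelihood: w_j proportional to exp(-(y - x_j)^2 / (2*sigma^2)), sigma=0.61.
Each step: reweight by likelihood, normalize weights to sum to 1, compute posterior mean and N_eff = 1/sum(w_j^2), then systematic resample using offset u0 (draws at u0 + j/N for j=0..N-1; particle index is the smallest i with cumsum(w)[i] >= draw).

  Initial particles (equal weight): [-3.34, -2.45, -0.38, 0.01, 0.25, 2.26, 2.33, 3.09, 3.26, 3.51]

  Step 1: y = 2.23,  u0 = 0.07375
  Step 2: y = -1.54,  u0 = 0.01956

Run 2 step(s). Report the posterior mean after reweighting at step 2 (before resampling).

step 1: w=[0.0000, 0.0000, 0.0000, 0.0005, 0.0019, 0.3681, 0.3636, 0.1364, 0.0886, 0.0408]  mean=2.5332  Neff=3.3797  idx=[5, 5, 5, 6, 6, 6, 6, 7, 8, 9]
step 2: w=[0.2023, 0.2023, 0.2023, 0.0983, 0.0983, 0.0983, 0.0983, 0.0000, 0.0000, 0.0000]  mean=2.2875  Neff=6.1967  idx=[0, 0, 1, 1, 2, 2, 3, 4, 5, 6]

post_mean = 2.2875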